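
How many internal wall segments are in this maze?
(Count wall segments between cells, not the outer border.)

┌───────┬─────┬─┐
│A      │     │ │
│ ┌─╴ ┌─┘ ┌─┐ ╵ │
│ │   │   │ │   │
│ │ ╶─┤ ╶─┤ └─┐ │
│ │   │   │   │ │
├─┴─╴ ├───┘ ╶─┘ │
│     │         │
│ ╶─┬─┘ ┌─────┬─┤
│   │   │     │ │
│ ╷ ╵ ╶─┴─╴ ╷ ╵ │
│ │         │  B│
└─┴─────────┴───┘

Counting internal wall segments:
Total internal walls: 35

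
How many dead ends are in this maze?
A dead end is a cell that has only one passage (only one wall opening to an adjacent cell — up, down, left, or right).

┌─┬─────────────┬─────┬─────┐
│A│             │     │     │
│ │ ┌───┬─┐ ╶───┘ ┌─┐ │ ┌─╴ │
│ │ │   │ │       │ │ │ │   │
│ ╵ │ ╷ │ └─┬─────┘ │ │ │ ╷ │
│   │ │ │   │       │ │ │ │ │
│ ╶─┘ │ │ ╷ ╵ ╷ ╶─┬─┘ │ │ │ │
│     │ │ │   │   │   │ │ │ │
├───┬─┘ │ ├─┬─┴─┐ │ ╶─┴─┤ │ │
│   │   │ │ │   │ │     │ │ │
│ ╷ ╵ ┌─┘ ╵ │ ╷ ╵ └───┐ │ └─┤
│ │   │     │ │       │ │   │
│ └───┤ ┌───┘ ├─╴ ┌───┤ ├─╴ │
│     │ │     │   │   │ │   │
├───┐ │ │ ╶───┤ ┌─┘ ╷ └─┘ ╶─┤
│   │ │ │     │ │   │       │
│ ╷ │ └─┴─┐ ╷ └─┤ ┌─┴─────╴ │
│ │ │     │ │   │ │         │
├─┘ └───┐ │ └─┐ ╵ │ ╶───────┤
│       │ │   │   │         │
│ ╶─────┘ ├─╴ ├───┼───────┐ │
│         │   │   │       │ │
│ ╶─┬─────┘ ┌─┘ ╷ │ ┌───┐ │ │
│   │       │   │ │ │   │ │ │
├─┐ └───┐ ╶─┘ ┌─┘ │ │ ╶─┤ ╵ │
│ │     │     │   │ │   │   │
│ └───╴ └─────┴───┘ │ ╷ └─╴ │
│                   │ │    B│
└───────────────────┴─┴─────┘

Checking each cell for number of passages:

Dead ends found at positions:
  (0, 0)
  (0, 7)
  (1, 4)
  (1, 9)
  (3, 11)
  (4, 5)
  (4, 13)
  (5, 10)
  (6, 11)
  (7, 3)
  (7, 7)
  (8, 0)
  (9, 3)
  (11, 2)
  (11, 11)
  (12, 0)
  (12, 7)
  (13, 10)
Total dead ends: 18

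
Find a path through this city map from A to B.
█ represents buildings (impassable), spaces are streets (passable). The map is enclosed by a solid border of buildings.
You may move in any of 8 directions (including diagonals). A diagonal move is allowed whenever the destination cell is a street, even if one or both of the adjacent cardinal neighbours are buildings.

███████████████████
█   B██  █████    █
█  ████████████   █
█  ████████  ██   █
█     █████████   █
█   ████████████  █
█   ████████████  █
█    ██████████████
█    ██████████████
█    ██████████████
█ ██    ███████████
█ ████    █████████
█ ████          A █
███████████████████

Finding the shortest path from A to B:
Movement: 8-directional
Path length: 21 steps
Directions: left → left → left → left → left → left → left → left → left → up-left → up-left → up-left → up → up → up-left → up → up → up-left → up → up-right → right

Solution:

███████████████████
█  →B██  █████    █
█ ↗████████████   █
█ ↑████████  ██   █
█  ↖  █████████   █
█  ↑████████████  █
█  ↑████████████  █
█   ↖██████████████
█   ↑██████████████
█   ↑██████████████
█ ██ ↖  ███████████
█ ████↖   █████████
█ ████ ↖←←←←←←←←A █
███████████████████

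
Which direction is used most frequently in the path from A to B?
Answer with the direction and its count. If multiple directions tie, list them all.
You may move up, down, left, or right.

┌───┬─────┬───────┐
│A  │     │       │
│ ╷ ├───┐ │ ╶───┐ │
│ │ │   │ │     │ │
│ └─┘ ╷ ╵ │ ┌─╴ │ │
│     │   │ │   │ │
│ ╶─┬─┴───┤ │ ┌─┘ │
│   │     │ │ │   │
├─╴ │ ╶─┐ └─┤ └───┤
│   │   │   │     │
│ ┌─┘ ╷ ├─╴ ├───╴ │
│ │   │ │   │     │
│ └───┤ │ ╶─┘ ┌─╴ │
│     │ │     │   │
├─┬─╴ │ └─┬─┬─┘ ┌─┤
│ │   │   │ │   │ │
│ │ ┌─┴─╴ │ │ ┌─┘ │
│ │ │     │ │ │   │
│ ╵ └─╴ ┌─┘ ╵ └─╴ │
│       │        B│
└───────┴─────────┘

Directions: down, down, down, right, down, left, down, down, right, right, down, left, down, down, right, right, up, right, up, left, up, up, up, left, up, right, right, down, right, down, left, down, right, right, up, right, right, down, left, down, left, down, down, right, right
Counts: {'down': 16, 'right': 15, 'left': 7, 'up': 7}
Most common: down (16 times)

Solution:

┌───┬─────┬───────┐
│A  │     │       │
│ ╷ ├───┐ │ ╶───┐ │
│↓│ │   │ │     │ │
│ └─┘ ╷ ╵ │ ┌─╴ │ │
│↓    │   │ │   │ │
│ ╶─┬─┴───┤ │ ┌─┘ │
│↳ ↓│↱ → ↓│ │ │   │
├─╴ │ ╶─┐ └─┤ └───┤
│↓ ↲│↑ ↰│↳ ↓│     │
│ ┌─┘ ╷ ├─╴ ├───╴ │
│↓│   │↑│↓ ↲│↱ → ↓│
│ └───┤ │ ╶─┘ ┌─╴ │
│↳ → ↓│↑│↳ → ↑│↓ ↲│
├─┬─╴ │ └─┬─┬─┘ ┌─┤
│ │↓ ↲│↑ ↰│ │↓ ↲│ │
│ │ ┌─┴─╴ │ │ ┌─┘ │
│ │↓│  ↱ ↑│ │↓│   │
│ ╵ └─╴ ┌─┘ ╵ └─╴ │
│  ↳ → ↑│    ↳ → B│
└───────┴─────────┘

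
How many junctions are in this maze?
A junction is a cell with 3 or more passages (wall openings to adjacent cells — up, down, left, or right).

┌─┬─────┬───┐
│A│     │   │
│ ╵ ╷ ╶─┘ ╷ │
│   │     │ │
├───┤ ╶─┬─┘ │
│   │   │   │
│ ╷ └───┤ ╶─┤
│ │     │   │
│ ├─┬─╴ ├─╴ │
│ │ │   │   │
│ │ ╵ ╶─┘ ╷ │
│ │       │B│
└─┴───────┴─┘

Checking each cell for number of passages:

Junctions found (3+ passages):
  (0, 2): 3 passages
  (1, 2): 3 passages
  (4, 5): 3 passages
  (5, 2): 3 passages
Total junctions: 4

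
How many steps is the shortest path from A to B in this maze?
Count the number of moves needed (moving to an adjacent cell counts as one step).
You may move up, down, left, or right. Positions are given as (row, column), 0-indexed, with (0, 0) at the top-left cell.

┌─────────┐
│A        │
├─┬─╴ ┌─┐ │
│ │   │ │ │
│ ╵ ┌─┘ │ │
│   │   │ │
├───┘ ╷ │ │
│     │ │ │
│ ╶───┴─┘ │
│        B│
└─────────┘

Using BFS to find shortest path:
Start: (0, 0), End: (4, 4)
Path found:
(0,0) → (0,1) → (0,2) → (0,3) → (0,4) → (1,4) → (2,4) → (3,4) → (4,4)
Number of steps: 8

Solution:

┌─────────┐
│A → → → ↓│
├─┬─╴ ┌─┐ │
│ │   │ │↓│
│ ╵ ┌─┘ │ │
│   │   │↓│
├───┘ ╷ │ │
│     │ │↓│
│ ╶───┴─┘ │
│        B│
└─────────┘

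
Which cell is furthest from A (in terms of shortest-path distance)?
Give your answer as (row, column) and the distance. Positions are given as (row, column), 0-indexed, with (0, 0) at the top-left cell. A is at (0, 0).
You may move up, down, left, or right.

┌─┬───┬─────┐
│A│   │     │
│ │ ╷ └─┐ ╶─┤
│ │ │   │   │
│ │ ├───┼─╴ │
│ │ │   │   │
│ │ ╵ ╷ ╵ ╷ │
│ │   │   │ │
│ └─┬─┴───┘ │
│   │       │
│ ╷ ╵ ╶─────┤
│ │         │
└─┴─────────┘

Computing BFS distances from A to all cells:
Furthest cell: (1, 3)
Distance: 26 steps

Path from A to the furthest cell:

┌─┬───┬─────┐
│A│↱ ↓│     │
│ │ ╷ └─┐ ╶─┤
│↓│↑│↳ B│   │
│ │ ├───┼─╴ │
│↓│↑│↓ ↰│↓ ↰│
│ │ ╵ ╷ ╵ ╷ │
│↓│↑ ↲│↑ ↲│↑│
│ └─┬─┴───┘ │
│↳ ↓│↱ → → ↑│
│ ╷ ╵ ╶─────┤
│ │↳ ↑      │
└─┴─────────┘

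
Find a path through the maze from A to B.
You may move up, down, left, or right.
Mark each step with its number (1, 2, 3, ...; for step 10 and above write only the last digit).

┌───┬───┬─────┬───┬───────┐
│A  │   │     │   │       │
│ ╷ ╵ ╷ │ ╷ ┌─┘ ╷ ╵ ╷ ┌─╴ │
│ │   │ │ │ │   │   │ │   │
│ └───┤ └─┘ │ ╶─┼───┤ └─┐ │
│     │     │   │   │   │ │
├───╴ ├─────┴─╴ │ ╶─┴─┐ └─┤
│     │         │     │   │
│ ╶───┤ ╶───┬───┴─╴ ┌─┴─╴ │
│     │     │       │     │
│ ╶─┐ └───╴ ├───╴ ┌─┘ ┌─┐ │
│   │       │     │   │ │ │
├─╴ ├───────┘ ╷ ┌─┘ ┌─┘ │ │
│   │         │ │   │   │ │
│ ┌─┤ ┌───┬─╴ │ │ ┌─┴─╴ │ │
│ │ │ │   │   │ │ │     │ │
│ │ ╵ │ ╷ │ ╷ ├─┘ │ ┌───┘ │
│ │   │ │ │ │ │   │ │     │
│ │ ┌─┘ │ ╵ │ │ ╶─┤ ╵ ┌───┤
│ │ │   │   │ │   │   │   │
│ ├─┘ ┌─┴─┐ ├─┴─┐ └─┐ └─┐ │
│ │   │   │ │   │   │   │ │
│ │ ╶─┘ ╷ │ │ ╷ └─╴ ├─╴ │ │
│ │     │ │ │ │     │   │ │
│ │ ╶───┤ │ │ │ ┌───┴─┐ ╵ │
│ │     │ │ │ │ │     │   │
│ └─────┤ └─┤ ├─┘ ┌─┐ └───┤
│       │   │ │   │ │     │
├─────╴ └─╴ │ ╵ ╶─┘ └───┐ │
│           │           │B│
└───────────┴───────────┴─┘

Finding the shortest path through the maze:
Path length: 70 steps
Directions: down → down → right → right → down → left → left → down → right → right → down → right → right → right → up → left → left → up → right → right → right → right → up → left → up → right → up → right → down → right → up → right → down → down → right → down → right → down → left → left → down → left → down → left → down → down → left → down → right → down → right → down → left → left → up → left → down → down → down → down → right → up → right → up → right → right → down → right → right → down

Solution:

┌───┬───┬─────┬───┬───────┐
│A  │   │     │7 8│1 2    │
│ ╷ ╵ ╷ │ ╷ ┌─┘ ╷ ╵ ╷ ┌─╴ │
│1│   │ │ │ │5 6│9 0│3│   │
│ └───┤ └─┘ │ ╶─┼───┤ └─┐ │
│2 3 4│     │4 3│   │4 5│ │
├───╴ ├─────┴─╴ │ ╶─┴─┐ └─┤
│7 6 5│8 9 0 1 2│     │6 7│
│ ╶───┤ ╶───┬───┴─╴ ┌─┴─╴ │
│8 9 0│7 6 5│       │0 9 8│
│ ╶─┐ └───╴ ├───╴ ┌─┘ ┌─┐ │
│   │1 2 3 4│     │2 1│ │ │
├─╴ ├───────┘ ╷ ┌─┘ ┌─┘ │ │
│   │         │ │4 3│   │ │
│ ┌─┤ ┌───┬─╴ │ │ ┌─┴─╴ │ │
│ │ │ │   │   │ │5│     │ │
│ │ ╵ │ ╷ │ ╷ ├─┘ │ ┌───┘ │
│ │   │ │ │ │ │7 6│ │     │
│ │ ┌─┘ │ ╵ │ │ ╶─┤ ╵ ┌───┤
│ │ │   │   │ │8 9│   │   │
│ ├─┘ ┌─┴─┐ ├─┴─┐ └─┐ └─┐ │
│ │   │   │ │6 5│0 1│   │ │
│ │ ╶─┘ ╷ │ │ ╷ └─╴ ├─╴ │ │
│ │     │ │ │7│4 3 2│   │ │
│ │ ╶───┤ │ │ │ ┌───┴─┐ ╵ │
│ │     │ │ │8│ │4 5 6│   │
│ └─────┤ └─┤ ├─┘ ┌─┐ └───┤
│       │   │9│2 3│ │7 8 9│
├─────╴ └─╴ │ ╵ ╶─┘ └───┐ │
│           │0 1        │B│
└───────────┴───────────┴─┘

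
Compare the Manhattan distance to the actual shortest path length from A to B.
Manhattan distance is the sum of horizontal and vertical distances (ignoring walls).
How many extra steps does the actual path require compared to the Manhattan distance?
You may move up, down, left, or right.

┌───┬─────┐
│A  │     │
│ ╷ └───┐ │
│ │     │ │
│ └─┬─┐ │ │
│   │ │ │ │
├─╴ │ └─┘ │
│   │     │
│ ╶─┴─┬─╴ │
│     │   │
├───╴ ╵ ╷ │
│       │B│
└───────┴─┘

Manhattan distance: |5 - 0| + |4 - 0| = 9
Actual path length: 13
Extra steps: 13 - 9 = 4

Solution:

┌───┬─────┐
│A  │     │
│ ╷ └───┐ │
│↓│     │ │
│ └─┬─┐ │ │
│↳ ↓│ │ │ │
├─╴ │ └─┘ │
│↓ ↲│     │
│ ╶─┴─┬─╴ │
│↳ → ↓│↱ ↓│
├───╴ ╵ ╷ │
│    ↳ ↑│B│
└───────┴─┘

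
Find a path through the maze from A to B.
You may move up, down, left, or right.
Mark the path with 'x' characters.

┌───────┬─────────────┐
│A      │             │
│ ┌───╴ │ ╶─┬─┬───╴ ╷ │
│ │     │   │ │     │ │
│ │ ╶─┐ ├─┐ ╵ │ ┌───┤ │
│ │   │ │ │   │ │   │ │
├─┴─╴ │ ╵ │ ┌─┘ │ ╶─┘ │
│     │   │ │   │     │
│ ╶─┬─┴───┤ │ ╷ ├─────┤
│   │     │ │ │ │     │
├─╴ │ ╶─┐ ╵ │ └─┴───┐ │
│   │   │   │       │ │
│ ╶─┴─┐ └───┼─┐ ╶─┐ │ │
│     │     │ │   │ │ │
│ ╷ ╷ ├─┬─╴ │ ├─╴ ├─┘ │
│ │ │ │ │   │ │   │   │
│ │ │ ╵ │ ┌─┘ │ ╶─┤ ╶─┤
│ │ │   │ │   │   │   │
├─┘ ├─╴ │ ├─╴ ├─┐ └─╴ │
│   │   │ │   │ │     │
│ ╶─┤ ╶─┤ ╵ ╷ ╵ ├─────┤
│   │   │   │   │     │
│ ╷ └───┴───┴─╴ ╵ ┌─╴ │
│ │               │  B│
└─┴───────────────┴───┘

Finding the shortest path through the maze:
Path length: 35 steps
Directions: right → right → right → down → left → left → down → right → down → left → left → down → right → down → left → down → right → down → down → down → left → down → right → down → right → right → right → right → right → right → right → up → right → right → down

Solution:

┌───────┬─────────────┐
│A x x x│             │
│ ┌───╴ │ ╶─┬─┬───╴ ╷ │
│ │x x x│   │ │     │ │
│ │ ╶─┐ ├─┐ ╵ │ ┌───┤ │
│ │x x│ │ │   │ │   │ │
├─┴─╴ │ ╵ │ ┌─┘ │ ╶─┘ │
│x x x│   │ │   │     │
│ ╶─┬─┴───┤ │ ╷ ├─────┤
│x x│     │ │ │ │     │
├─╴ │ ╶─┐ ╵ │ └─┴───┐ │
│x x│   │   │       │ │
│ ╶─┴─┐ └───┼─┐ ╶─┐ │ │
│x x  │     │ │   │ │ │
│ ╷ ╷ ├─┬─╴ │ ├─╴ ├─┘ │
│ │x│ │ │   │ │   │   │
│ │ │ ╵ │ ┌─┘ │ ╶─┤ ╶─┤
│ │x│   │ │   │   │   │
├─┘ ├─╴ │ ├─╴ ├─┐ └─╴ │
│x x│   │ │   │ │     │
│ ╶─┤ ╶─┤ ╵ ╷ ╵ ├─────┤
│x x│   │   │   │x x x│
│ ╷ └───┴───┴─╴ ╵ ┌─╴ │
│ │x x x x x x x x│  B│
└─┴───────────────┴───┘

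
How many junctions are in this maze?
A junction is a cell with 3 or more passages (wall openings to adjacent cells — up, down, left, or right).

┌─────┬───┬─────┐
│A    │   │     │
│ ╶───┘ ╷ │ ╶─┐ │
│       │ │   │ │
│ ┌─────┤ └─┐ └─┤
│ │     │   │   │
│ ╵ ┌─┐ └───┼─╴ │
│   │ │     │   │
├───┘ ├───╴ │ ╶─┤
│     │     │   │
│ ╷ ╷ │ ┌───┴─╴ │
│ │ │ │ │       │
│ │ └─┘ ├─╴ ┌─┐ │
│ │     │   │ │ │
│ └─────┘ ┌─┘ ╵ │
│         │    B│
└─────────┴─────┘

Checking each cell for number of passages:

Junctions found (3+ passages):
  (1, 0): 3 passages
  (4, 1): 3 passages
  (4, 2): 3 passages
  (5, 5): 3 passages
  (5, 7): 3 passages
  (7, 6): 3 passages
Total junctions: 6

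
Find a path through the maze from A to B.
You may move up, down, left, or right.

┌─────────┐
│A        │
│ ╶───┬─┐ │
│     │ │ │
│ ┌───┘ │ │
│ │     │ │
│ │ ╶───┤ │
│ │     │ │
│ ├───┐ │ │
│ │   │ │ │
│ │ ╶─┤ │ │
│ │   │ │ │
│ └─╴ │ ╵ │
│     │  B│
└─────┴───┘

Finding the shortest path through the maze:
Path length: 10 steps
Directions: right → right → right → right → down → down → down → down → down → down

Solution:

┌─────────┐
│A → → → ↓│
│ ╶───┬─┐ │
│     │ │↓│
│ ┌───┘ │ │
│ │     │↓│
│ │ ╶───┤ │
│ │     │↓│
│ ├───┐ │ │
│ │   │ │↓│
│ │ ╶─┤ │ │
│ │   │ │↓│
│ └─╴ │ ╵ │
│     │  B│
└─────┴───┘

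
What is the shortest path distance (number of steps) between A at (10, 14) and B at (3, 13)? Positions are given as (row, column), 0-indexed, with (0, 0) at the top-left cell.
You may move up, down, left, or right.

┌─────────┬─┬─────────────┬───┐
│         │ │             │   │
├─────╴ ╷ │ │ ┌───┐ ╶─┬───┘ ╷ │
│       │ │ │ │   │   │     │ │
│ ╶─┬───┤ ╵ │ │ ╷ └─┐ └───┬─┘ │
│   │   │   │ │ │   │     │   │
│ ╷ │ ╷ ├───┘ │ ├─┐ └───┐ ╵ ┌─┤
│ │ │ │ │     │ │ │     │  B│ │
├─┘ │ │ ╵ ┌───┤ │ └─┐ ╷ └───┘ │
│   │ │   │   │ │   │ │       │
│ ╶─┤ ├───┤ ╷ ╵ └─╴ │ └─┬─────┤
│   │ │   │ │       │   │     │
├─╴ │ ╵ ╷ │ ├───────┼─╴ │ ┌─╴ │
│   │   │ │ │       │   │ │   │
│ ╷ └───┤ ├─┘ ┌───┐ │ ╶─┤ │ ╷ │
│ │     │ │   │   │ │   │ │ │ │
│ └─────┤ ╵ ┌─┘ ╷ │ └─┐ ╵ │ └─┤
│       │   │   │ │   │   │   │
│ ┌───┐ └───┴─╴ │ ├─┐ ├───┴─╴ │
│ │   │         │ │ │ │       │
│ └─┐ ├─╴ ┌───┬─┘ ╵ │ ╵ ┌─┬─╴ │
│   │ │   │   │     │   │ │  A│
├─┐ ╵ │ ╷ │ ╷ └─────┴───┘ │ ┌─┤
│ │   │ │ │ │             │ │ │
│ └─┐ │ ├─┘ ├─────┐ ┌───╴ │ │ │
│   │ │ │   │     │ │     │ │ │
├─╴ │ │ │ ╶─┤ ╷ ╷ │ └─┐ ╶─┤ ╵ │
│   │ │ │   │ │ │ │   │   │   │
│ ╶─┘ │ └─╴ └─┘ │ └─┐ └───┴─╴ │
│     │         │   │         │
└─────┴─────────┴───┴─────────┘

Finding path from (10, 14) to (3, 13):
Path: (10,14) → (9,14) → (9,13) → (9,12) → (9,11) → (10,11) → (10,10) → (9,10) → (8,10) → (8,9) → (7,9) → (6,9) → (6,8) → (6,7) → (6,6) → (7,6) → (7,5) → (8,5) → (8,4) → (7,4) → (6,4) → (5,4) → (5,3) → (6,3) → (6,2) → (5,2) → (4,2) → (3,2) → (2,2) → (2,3) → (3,3) → (4,3) → (4,4) → (3,4) → (3,5) → (3,6) → (2,6) → (1,6) → (0,6) → (0,7) → (0,8) → (0,9) → (1,9) → (1,10) → (2,10) → (2,11) → (2,12) → (3,12) → (3,13)
Distance: 48 steps

Solution:

┌─────────┬─┬─────────────┬───┐
│         │ │↱ → → ↓      │   │
├─────╴ ╷ │ │ ┌───┐ ╶─┬───┘ ╷ │
│       │ │ │↑│   │↳ ↓│     │ │
│ ╶─┬───┤ ╵ │ │ ╷ └─┐ └───┬─┘ │
│   │↱ ↓│   │↑│ │   │↳ → ↓│   │
│ ╷ │ ╷ ├───┘ │ ├─┐ └───┐ ╵ ┌─┤
│ │ │↑│↓│↱ → ↑│ │ │     │↳ B│ │
├─┘ │ │ ╵ ┌───┤ │ └─┐ ╷ └───┘ │
│   │↑│↳ ↑│   │ │   │ │       │
│ ╶─┤ ├───┤ ╷ ╵ └─╴ │ └─┬─────┤
│   │↑│↓ ↰│ │       │   │     │
├─╴ │ ╵ ╷ │ ├───────┼─╴ │ ┌─╴ │
│   │↑ ↲│↑│ │↓ ← ← ↰│   │ │   │
│ ╷ └───┤ ├─┘ ┌───┐ │ ╶─┤ │ ╷ │
│ │     │↑│↓ ↲│   │↑│   │ │ │ │
│ └─────┤ ╵ ┌─┘ ╷ │ └─┐ ╵ │ └─┤
│       │↑ ↲│   │ │↑ ↰│   │   │
│ ┌───┐ └───┴─╴ │ ├─┐ ├───┴─╴ │
│ │   │         │ │ │↑│↓ ← ← ↰│
│ └─┐ ├─╴ ┌───┬─┘ ╵ │ ╵ ┌─┬─╴ │
│   │ │   │   │     │↑ ↲│ │  A│
├─┐ ╵ │ ╷ │ ╷ └─────┴───┘ │ ┌─┤
│ │   │ │ │ │             │ │ │
│ └─┐ │ ├─┘ ├─────┐ ┌───╴ │ │ │
│   │ │ │   │     │ │     │ │ │
├─╴ │ │ │ ╶─┤ ╷ ╷ │ └─┐ ╶─┤ ╵ │
│   │ │ │   │ │ │ │   │   │   │
│ ╶─┘ │ └─╴ └─┘ │ └─┐ └───┴─╴ │
│     │         │   │         │
└─────┴─────────┴───┴─────────┘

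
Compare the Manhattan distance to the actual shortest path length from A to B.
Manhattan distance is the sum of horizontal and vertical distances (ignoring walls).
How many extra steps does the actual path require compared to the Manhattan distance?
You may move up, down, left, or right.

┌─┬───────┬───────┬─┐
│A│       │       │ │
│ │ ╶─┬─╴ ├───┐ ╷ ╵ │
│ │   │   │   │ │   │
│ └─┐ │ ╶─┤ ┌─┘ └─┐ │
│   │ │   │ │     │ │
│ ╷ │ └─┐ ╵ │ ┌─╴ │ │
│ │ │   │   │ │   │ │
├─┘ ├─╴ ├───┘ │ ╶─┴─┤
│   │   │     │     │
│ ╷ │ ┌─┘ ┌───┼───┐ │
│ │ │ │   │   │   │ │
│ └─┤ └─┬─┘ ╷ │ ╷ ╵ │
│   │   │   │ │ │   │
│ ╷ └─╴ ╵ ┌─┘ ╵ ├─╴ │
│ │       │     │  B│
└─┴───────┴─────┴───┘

Manhattan distance: |7 - 0| + |9 - 0| = 16
Actual path length: 26
Extra steps: 26 - 16 = 10

Solution:

┌─┬───────┬───────┬─┐
│A│       │       │ │
│ │ ╶─┬─╴ ├───┐ ╷ ╵ │
│↓│   │   │   │ │   │
│ └─┐ │ ╶─┤ ┌─┘ └─┐ │
│↳ ↓│ │   │ │     │ │
│ ╷ │ └─┐ ╵ │ ┌─╴ │ │
│ │↓│   │   │ │   │ │
├─┘ ├─╴ ├───┘ │ ╶─┴─┤
│↓ ↲│   │     │     │
│ ╷ │ ┌─┘ ┌───┼───┐ │
│↓│ │ │   │↱ ↓│↱ ↓│ │
│ └─┤ └─┬─┘ ╷ │ ╷ ╵ │
│↳ ↓│   │↱ ↑│↓│↑│↳ ↓│
│ ╷ └─╴ ╵ ┌─┘ ╵ ├─╴ │
│ │↳ → → ↑│  ↳ ↑│  B│
└─┴───────┴─────┴───┘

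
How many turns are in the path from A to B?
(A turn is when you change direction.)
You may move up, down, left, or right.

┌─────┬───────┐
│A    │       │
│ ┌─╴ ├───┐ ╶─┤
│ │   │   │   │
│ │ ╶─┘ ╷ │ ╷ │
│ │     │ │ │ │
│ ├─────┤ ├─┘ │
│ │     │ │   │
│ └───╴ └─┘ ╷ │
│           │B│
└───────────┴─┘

Directions: down, down, down, down, right, right, right, right, right, up, right, down
Number of turns: 4

Solution:

┌─────┬───────┐
│A    │       │
│ ┌─╴ ├───┐ ╶─┤
│↓│   │   │   │
│ │ ╶─┘ ╷ │ ╷ │
│↓│     │ │ │ │
│ ├─────┤ ├─┘ │
│↓│     │ │↱ ↓│
│ └───╴ └─┘ ╷ │
│↳ → → → → ↑│B│
└───────────┴─┘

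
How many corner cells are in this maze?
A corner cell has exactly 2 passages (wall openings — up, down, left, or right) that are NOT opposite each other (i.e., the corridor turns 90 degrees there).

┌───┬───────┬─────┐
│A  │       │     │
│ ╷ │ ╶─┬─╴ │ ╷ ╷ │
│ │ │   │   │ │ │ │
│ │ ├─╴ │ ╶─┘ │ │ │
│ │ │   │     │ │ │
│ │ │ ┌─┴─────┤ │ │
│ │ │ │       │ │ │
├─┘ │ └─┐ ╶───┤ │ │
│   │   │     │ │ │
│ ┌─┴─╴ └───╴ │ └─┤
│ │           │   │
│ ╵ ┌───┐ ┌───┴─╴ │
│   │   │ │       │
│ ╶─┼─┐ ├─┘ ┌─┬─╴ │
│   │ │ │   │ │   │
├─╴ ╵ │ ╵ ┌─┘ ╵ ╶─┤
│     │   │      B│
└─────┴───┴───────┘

Counting corner cells (2 non-opposite passages):
Total corners: 36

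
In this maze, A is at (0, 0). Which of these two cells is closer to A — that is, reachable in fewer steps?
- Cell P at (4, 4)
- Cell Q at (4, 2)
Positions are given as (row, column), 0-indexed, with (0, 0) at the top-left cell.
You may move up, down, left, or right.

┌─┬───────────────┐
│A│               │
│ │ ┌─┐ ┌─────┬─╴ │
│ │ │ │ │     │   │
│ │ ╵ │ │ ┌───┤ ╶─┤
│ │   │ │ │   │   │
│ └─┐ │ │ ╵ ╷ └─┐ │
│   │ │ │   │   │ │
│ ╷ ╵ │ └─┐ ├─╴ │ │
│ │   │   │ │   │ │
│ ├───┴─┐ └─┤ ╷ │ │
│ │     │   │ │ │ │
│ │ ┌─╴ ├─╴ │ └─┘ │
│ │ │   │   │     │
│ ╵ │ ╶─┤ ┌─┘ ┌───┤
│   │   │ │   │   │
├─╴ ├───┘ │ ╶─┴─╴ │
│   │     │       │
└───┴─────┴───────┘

Shortest path A → P at (4, 4): 18 steps
Shortest path A → Q at (4, 2): 6 steps

Q is closer (6 steps vs 18 steps).

Path to P:

┌─┬───────────────┐
│A│↱ → ↓          │
│ │ ┌─┐ ┌─────┬─╴ │
│↓│↑│ │↓│     │   │
│ │ ╵ │ │ ┌───┤ ╶─┤
│↓│↑ ↰│↓│ │   │   │
│ └─┐ │ │ ╵ ╷ └─┐ │
│↳ ↓│↑│↓│   │   │ │
│ ╷ ╵ │ └─┐ ├─╴ │ │
│ │↳ ↑│↳ P│ │   │ │
│ ├───┴─┐ └─┤ ╷ │ │
│ │     │   │ │ │ │
│ │ ┌─╴ ├─╴ │ └─┘ │
│ │ │   │   │     │
│ ╵ │ ╶─┤ ┌─┘ ┌───┤
│   │   │ │   │   │
├─╴ ├───┘ │ ╶─┴─╴ │
│   │     │       │
└───┴─────┴───────┘

Path to Q:

┌─┬───────────────┐
│A│               │
│ │ ┌─┐ ┌─────┬─╴ │
│↓│ │ │ │     │   │
│ │ ╵ │ │ ┌───┤ ╶─┤
│↓│   │ │ │   │   │
│ └─┐ │ │ ╵ ╷ └─┐ │
│↳ ↓│ │ │   │   │ │
│ ╷ ╵ │ └─┐ ├─╴ │ │
│ │↳ Q│   │ │   │ │
│ ├───┴─┐ └─┤ ╷ │ │
│ │     │   │ │ │ │
│ │ ┌─╴ ├─╴ │ └─┘ │
│ │ │   │   │     │
│ ╵ │ ╶─┤ ┌─┘ ┌───┤
│   │   │ │   │   │
├─╴ ├───┘ │ ╶─┴─╴ │
│   │     │       │
└───┴─────┴───────┘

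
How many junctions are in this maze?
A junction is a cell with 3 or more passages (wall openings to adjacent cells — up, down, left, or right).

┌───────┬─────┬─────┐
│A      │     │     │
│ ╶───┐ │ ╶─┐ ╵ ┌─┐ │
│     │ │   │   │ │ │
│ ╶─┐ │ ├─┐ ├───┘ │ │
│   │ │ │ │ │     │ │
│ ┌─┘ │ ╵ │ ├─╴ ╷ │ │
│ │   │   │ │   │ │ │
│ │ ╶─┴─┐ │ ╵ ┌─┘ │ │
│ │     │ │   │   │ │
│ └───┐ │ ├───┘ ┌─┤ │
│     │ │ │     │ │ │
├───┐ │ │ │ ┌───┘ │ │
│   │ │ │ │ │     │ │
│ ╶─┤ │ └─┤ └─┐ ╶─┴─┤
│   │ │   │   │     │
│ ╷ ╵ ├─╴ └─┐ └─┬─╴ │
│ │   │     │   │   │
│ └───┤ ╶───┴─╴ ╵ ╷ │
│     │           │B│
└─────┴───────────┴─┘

Checking each cell for number of passages:

Junctions found (3+ passages):
  (1, 0): 3 passages
  (2, 0): 3 passages
  (2, 7): 3 passages
  (2, 8): 3 passages
  (3, 4): 3 passages
  (6, 7): 3 passages
  (7, 0): 3 passages
  (8, 4): 3 passages
  (8, 9): 3 passages
  (9, 7): 3 passages
Total junctions: 10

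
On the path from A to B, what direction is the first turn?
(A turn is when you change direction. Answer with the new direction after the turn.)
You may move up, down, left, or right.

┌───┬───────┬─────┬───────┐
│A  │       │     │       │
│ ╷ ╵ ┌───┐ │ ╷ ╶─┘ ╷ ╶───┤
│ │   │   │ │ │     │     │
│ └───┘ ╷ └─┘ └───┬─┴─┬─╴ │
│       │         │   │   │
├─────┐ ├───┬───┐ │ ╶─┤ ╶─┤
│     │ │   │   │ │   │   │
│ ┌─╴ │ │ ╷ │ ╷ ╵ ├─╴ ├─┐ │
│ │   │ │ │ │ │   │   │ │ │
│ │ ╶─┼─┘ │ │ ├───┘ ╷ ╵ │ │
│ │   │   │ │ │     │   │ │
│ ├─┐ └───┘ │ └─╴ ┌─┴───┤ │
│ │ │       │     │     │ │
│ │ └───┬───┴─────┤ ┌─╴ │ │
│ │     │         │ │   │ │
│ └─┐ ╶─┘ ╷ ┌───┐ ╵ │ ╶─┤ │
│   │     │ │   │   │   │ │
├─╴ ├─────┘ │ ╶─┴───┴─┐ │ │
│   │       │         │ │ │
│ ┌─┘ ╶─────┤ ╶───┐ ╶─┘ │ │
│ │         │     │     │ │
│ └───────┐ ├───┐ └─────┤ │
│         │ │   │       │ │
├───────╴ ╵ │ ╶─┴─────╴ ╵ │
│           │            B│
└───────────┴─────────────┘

Directions: down, down, right, right, right, up, right, down, right, right, up, up, right, down, right, right, up, right, down, right, right, down, left, down, right, down, down, down, down, down, down, down, down, down
First turn direction: right

Solution:

┌───┬───────┬─────┬───────┐
│A  │       │↱ ↓  │↱ ↓    │
│ ╷ ╵ ┌───┐ │ ╷ ╶─┘ ╷ ╶───┤
│↓│   │↱ ↓│ │↑│↳ → ↑│↳ → ↓│
│ └───┘ ╷ └─┘ └───┬─┴─┬─╴ │
│↳ → → ↑│↳ → ↑    │   │↓ ↲│
├─────┐ ├───┬───┐ │ ╶─┤ ╶─┤
│     │ │   │   │ │   │↳ ↓│
│ ┌─╴ │ │ ╷ │ ╷ ╵ ├─╴ ├─┐ │
│ │   │ │ │ │ │   │   │ │↓│
│ │ ╶─┼─┘ │ │ ├───┘ ╷ ╵ │ │
│ │   │   │ │ │     │   │↓│
│ ├─┐ └───┘ │ └─╴ ┌─┴───┤ │
│ │ │       │     │     │↓│
│ │ └───┬───┴─────┤ ┌─╴ │ │
│ │     │         │ │   │↓│
│ └─┐ ╶─┘ ╷ ┌───┐ ╵ │ ╶─┤ │
│   │     │ │   │   │   │↓│
├─╴ ├─────┘ │ ╶─┴───┴─┐ │ │
│   │       │         │ │↓│
│ ┌─┘ ╶─────┤ ╶───┐ ╶─┘ │ │
│ │         │     │     │↓│
│ └───────┐ ├───┐ └─────┤ │
│         │ │   │       │↓│
├───────╴ ╵ │ ╶─┴─────╴ ╵ │
│           │            B│
└───────────┴─────────────┘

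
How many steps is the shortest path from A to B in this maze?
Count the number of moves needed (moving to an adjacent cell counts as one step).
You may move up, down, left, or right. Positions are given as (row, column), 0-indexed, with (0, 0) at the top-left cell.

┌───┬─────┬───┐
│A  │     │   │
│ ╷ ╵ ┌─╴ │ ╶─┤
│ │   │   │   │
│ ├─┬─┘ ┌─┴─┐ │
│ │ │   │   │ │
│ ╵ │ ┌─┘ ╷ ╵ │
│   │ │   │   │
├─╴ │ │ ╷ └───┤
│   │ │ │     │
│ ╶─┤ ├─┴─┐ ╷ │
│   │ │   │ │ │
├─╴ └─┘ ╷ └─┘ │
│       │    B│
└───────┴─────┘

Using BFS to find shortest path:
Start: (0, 0), End: (6, 6)
Path found:
(0,0) → (1,0) → (2,0) → (3,0) → (3,1) → (4,1) → (4,0) → (5,0) → (5,1) → (6,1) → (6,2) → (6,3) → (5,3) → (5,4) → (6,4) → (6,5) → (6,6)
Number of steps: 16

Solution:

┌───┬─────┬───┐
│A  │     │   │
│ ╷ ╵ ┌─╴ │ ╶─┤
│↓│   │   │   │
│ ├─┬─┘ ┌─┴─┐ │
│↓│ │   │   │ │
│ ╵ │ ┌─┘ ╷ ╵ │
│↳ ↓│ │   │   │
├─╴ │ │ ╷ └───┤
│↓ ↲│ │ │     │
│ ╶─┤ ├─┴─┐ ╷ │
│↳ ↓│ │↱ ↓│ │ │
├─╴ └─┘ ╷ └─┘ │
│  ↳ → ↑│↳ → B│
└───────┴─────┘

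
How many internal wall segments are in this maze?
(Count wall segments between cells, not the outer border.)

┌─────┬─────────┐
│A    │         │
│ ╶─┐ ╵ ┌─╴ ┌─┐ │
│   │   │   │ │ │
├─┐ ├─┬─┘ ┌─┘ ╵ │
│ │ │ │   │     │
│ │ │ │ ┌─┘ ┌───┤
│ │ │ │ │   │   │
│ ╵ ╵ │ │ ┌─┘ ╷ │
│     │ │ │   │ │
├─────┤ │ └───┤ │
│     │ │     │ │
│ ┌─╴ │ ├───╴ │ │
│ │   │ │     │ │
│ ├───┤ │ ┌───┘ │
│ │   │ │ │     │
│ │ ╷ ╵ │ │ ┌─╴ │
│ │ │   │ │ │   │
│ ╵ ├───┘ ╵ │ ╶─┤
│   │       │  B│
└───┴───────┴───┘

Counting internal wall segments:
Total internal walls: 63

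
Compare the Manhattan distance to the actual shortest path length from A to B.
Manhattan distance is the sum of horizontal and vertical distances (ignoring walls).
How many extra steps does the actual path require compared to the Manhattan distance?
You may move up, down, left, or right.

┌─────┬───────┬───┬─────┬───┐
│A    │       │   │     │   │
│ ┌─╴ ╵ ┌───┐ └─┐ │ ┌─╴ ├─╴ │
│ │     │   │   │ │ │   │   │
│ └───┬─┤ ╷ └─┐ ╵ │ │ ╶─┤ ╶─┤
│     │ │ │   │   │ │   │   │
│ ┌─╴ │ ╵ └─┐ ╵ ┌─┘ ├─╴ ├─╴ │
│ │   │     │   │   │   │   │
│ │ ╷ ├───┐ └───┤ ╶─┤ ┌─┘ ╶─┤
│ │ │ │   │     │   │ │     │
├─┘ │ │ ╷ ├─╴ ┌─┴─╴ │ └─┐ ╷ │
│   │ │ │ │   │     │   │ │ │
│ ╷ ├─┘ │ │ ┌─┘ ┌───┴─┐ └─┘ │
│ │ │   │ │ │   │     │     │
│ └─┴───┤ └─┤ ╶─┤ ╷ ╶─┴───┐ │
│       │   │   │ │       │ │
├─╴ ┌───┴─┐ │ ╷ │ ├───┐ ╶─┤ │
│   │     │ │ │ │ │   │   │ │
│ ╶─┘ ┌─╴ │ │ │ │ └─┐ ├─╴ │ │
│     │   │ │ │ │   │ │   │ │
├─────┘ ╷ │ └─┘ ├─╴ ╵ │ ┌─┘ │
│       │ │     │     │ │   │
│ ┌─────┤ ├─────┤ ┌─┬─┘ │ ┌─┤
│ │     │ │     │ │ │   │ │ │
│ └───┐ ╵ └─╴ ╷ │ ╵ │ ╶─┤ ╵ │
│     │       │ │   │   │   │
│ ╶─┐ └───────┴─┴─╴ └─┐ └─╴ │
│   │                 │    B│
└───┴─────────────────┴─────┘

Manhattan distance: |13 - 0| + |13 - 0| = 26
Actual path length: 64
Extra steps: 64 - 26 = 38

Solution:

┌─────┬───────┬───┬─────┬───┐
│A    │       │   │     │   │
│ ┌─╴ ╵ ┌───┐ └─┐ │ ┌─╴ ├─╴ │
│↓│     │   │   │ │ │   │   │
│ └───┬─┤ ╷ └─┐ ╵ │ │ ╶─┤ ╶─┤
│↳ → ↓│ │ │   │   │ │   │   │
│ ┌─╴ │ ╵ └─┐ ╵ ┌─┘ ├─╴ ├─╴ │
│ │↓ ↲│     │   │   │   │   │
│ │ ╷ ├───┐ └───┤ ╶─┤ ┌─┘ ╶─┤
│ │↓│ │   │     │   │ │     │
├─┘ │ │ ╷ ├─╴ ┌─┴─╴ │ └─┐ ╷ │
│↓ ↲│ │ │ │   │     │   │ │ │
│ ╷ ├─┘ │ │ ┌─┘ ┌───┴─┐ └─┘ │
│↓│ │   │ │ │   │↱ ↓  │     │
│ └─┴───┤ └─┤ ╶─┤ ╷ ╶─┴───┐ │
│↳ ↓    │   │   │↑│↳ → ↓  │ │
├─╴ ┌───┴─┐ │ ╷ │ ├───┐ ╶─┤ │
│↓ ↲│↱ → ↓│ │ │ │↑│   │↳ ↓│ │
│ ╶─┘ ┌─╴ │ │ │ │ └─┐ ├─╴ │ │
│↳ → ↑│↓ ↲│ │ │ │↑ ↰│ │↓ ↲│ │
├─────┘ ╷ │ └─┘ ├─╴ ╵ │ ┌─┘ │
│↓ ← ← ↲│ │     │↱ ↑  │↓│   │
│ ┌─────┤ ├─────┤ ┌─┬─┘ │ ┌─┤
│↓│     │ │     │↑│ │↓ ↲│ │ │
│ └───┐ ╵ └─╴ ╷ │ ╵ │ ╶─┤ ╵ │
│↳ → ↓│       │ │↑ ↰│↳ ↓│   │
│ ╶─┐ └───────┴─┴─╴ └─┐ └─╴ │
│   │↳ → → → → → → ↑  │↳ → B│
└───┴─────────────────┴─────┘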